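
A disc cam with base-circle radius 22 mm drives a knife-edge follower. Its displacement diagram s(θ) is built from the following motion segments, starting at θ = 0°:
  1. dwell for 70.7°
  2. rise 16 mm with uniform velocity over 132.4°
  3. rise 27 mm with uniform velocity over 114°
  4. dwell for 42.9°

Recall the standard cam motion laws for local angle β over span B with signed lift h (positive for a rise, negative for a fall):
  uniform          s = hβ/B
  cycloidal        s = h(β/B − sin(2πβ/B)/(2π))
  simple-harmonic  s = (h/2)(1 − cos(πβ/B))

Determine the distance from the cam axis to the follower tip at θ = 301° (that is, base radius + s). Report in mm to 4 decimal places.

seg 1 [0°–70.7°] dwell: s stays 0.0000
seg 2 [70.7°–203.1°] uniform, h=16: full span → s += 16 → s = 16.0000
seg 3 [203.1°–317.1°] uniform, h=27: θ=301° here. β=97.9, B=114. 27·97.9/114 = 23.1868 → s = 39.1868
radial distance = base radius + s = 22 + 39.1868 = 61.1868

61.1868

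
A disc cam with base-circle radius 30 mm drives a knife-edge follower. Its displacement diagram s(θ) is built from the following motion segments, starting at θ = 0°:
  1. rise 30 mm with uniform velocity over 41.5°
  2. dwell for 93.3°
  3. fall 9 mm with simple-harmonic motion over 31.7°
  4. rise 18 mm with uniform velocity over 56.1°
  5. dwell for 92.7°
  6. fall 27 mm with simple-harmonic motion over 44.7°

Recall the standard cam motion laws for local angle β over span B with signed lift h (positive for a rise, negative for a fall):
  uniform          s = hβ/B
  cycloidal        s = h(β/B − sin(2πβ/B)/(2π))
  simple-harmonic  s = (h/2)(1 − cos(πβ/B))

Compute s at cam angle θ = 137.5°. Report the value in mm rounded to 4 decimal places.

seg 1 [0°–41.5°] uniform, h=30: full span → s += 30 → s = 30.0000
seg 2 [41.5°–134.8°] dwell: s stays 30.0000
seg 3 [134.8°–166.5°] simple-harmonic, h=-9: θ=137.5° here. β=2.7, B=31.7. -9/2·(1 − cos(π·0.0852)) = -0.1601 → s = 29.8399

29.8399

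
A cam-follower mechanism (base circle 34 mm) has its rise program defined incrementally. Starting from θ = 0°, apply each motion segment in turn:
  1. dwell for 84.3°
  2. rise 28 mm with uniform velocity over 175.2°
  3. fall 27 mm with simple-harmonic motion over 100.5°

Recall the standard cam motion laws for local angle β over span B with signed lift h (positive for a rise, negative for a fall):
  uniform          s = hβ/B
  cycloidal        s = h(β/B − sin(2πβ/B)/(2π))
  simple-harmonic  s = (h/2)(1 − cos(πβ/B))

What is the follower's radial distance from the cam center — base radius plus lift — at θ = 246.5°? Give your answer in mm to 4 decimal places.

seg 1 [0°–84.3°] dwell: s stays 0.0000
seg 2 [84.3°–259.5°] uniform, h=28: θ=246.5° here. β=162.2, B=175.2. 28·162.2/175.2 = 25.9224 → s = 25.9224
radial distance = base radius + s = 34 + 25.9224 = 59.9224

59.9224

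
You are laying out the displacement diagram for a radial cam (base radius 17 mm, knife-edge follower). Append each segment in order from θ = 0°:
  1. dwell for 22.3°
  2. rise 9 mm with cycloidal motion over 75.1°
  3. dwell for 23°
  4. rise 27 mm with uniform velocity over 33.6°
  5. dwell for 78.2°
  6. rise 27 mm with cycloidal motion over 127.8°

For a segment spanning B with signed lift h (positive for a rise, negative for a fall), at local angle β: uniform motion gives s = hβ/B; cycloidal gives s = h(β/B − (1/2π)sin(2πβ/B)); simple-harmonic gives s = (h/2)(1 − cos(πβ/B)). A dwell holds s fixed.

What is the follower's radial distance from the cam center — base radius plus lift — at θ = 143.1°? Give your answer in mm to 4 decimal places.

seg 1 [0°–22.3°] dwell: s stays 0.0000
seg 2 [22.3°–97.4°] cycloidal, h=9: full span → s += 9 → s = 9.0000
seg 3 [97.4°–120.4°] dwell: s stays 9.0000
seg 4 [120.4°–154°] uniform, h=27: θ=143.1° here. β=22.7, B=33.6. 27·22.7/33.6 = 18.2411 → s = 27.2411
radial distance = base radius + s = 17 + 27.2411 = 44.2411

44.2411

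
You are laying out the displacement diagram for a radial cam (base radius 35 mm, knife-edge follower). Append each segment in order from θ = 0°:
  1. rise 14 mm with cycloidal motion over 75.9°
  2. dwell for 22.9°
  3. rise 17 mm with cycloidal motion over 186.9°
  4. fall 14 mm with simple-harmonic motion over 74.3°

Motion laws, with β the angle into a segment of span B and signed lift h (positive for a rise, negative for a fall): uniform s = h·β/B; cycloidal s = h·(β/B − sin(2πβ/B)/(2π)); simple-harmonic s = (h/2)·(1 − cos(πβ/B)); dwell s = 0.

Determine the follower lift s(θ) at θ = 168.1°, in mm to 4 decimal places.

seg 1 [0°–75.9°] cycloidal, h=14: full span → s += 14 → s = 14.0000
seg 2 [75.9°–98.8°] dwell: s stays 14.0000
seg 3 [98.8°–285.7°] cycloidal, h=17: θ=168.1° here. β=69.3, B=186.9. 17·(0.3708 − sin(2π·0.3708)/(2π)) = 4.3402 → s = 18.3402

18.3402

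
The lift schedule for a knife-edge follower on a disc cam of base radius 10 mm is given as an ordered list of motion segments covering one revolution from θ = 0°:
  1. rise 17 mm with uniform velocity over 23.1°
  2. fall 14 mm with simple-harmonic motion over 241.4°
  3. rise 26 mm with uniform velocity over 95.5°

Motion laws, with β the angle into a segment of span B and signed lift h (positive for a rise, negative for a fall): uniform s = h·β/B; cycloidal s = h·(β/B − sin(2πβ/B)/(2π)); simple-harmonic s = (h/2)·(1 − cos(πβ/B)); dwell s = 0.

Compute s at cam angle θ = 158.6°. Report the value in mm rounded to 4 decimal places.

seg 1 [0°–23.1°] uniform, h=17: full span → s += 17 → s = 17.0000
seg 2 [23.1°–264.5°] simple-harmonic, h=-14: θ=158.6° here. β=135.5, B=241.4. -14/2·(1 − cos(π·0.5613)) = -8.3399 → s = 8.6601

8.6601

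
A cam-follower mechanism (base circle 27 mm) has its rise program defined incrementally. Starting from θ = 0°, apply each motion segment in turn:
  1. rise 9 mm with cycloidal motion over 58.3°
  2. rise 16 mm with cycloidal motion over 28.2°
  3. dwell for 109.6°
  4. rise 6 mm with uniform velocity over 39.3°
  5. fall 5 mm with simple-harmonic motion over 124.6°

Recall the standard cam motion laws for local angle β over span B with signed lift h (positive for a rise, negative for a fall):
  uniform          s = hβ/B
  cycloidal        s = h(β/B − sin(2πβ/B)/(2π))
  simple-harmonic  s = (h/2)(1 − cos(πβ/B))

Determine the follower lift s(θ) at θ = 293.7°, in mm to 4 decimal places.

seg 1 [0°–58.3°] cycloidal, h=9: full span → s += 9 → s = 9.0000
seg 2 [58.3°–86.5°] cycloidal, h=16: full span → s += 16 → s = 25.0000
seg 3 [86.5°–196.1°] dwell: s stays 25.0000
seg 4 [196.1°–235.4°] uniform, h=6: full span → s += 6 → s = 31.0000
seg 5 [235.4°–360°] simple-harmonic, h=-5: θ=293.7° here. β=58.3, B=124.6. -5/2·(1 − cos(π·0.4679)) = -2.2483 → s = 28.7517

28.7517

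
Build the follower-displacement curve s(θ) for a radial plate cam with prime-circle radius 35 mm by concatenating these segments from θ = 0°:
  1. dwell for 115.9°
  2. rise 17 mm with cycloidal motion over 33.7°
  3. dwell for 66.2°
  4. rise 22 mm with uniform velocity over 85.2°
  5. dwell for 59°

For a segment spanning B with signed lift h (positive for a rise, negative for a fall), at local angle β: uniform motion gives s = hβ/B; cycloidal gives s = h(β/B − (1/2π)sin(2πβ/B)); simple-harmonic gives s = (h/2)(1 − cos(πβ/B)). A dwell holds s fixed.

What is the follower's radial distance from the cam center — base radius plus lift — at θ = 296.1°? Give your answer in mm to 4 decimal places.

seg 1 [0°–115.9°] dwell: s stays 0.0000
seg 2 [115.9°–149.6°] cycloidal, h=17: full span → s += 17 → s = 17.0000
seg 3 [149.6°–215.8°] dwell: s stays 17.0000
seg 4 [215.8°–301°] uniform, h=22: θ=296.1° here. β=80.3, B=85.2. 22·80.3/85.2 = 20.7347 → s = 37.7347
radial distance = base radius + s = 35 + 37.7347 = 72.7347

72.7347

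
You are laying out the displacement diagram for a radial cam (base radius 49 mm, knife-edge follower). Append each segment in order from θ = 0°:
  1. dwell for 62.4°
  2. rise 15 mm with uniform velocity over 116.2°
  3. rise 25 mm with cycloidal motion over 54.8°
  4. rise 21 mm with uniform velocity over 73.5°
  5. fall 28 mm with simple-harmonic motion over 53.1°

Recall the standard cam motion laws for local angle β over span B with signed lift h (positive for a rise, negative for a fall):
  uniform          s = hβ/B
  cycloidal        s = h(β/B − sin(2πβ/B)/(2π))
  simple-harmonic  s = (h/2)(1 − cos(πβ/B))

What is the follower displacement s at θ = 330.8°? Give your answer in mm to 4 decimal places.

seg 1 [0°–62.4°] dwell: s stays 0.0000
seg 2 [62.4°–178.6°] uniform, h=15: full span → s += 15 → s = 15.0000
seg 3 [178.6°–233.4°] cycloidal, h=25: full span → s += 25 → s = 40.0000
seg 4 [233.4°–306.9°] uniform, h=21: full span → s += 21 → s = 61.0000
seg 5 [306.9°–360°] simple-harmonic, h=-28: θ=330.8° here. β=23.9, B=53.1. -28/2·(1 − cos(π·0.4501)) = -11.8140 → s = 49.1860

49.1860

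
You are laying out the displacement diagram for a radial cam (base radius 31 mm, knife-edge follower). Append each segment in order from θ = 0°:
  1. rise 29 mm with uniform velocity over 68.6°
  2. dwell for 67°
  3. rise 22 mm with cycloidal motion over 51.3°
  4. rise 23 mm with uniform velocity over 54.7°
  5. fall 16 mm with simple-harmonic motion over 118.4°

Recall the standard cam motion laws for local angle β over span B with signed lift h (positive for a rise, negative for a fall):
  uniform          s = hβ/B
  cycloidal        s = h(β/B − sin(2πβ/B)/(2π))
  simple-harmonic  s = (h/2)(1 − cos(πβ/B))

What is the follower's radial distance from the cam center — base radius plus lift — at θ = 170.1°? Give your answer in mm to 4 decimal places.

seg 1 [0°–68.6°] uniform, h=29: full span → s += 29 → s = 29.0000
seg 2 [68.6°–135.6°] dwell: s stays 29.0000
seg 3 [135.6°–186.9°] cycloidal, h=22: θ=170.1° here. β=34.5, B=51.3. 22·(0.6725 − sin(2π·0.6725)/(2π)) = 17.8899 → s = 46.8899
radial distance = base radius + s = 31 + 46.8899 = 77.8899

77.8899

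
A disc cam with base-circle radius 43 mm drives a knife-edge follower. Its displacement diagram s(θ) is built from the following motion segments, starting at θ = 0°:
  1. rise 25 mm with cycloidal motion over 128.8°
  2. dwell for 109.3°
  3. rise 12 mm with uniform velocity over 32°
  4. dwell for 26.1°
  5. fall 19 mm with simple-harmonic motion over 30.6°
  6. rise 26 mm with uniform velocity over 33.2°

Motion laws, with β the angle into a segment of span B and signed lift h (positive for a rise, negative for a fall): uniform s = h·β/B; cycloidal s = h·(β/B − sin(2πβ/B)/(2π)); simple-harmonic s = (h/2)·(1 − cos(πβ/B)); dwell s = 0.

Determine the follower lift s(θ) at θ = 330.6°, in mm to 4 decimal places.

seg 1 [0°–128.8°] cycloidal, h=25: full span → s += 25 → s = 25.0000
seg 2 [128.8°–238.1°] dwell: s stays 25.0000
seg 3 [238.1°–270.1°] uniform, h=12: full span → s += 12 → s = 37.0000
seg 4 [270.1°–296.2°] dwell: s stays 37.0000
seg 5 [296.2°–326.8°] simple-harmonic, h=-19: full span → s += -19 → s = 18.0000
seg 6 [326.8°–360°] uniform, h=26: θ=330.6° here. β=3.8, B=33.2. 26·3.8/33.2 = 2.9759 → s = 20.9759

20.9759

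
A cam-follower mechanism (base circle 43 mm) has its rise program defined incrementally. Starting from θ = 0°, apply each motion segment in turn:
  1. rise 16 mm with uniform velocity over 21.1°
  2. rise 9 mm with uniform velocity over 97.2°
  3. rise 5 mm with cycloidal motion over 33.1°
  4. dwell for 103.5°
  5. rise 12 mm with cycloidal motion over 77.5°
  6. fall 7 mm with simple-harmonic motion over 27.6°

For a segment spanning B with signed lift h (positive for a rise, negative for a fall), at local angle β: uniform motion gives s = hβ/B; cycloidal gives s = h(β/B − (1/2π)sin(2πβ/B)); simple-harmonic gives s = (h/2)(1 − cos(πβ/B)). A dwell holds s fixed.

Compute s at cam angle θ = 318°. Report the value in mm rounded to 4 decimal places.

seg 1 [0°–21.1°] uniform, h=16: full span → s += 16 → s = 16.0000
seg 2 [21.1°–118.3°] uniform, h=9: full span → s += 9 → s = 25.0000
seg 3 [118.3°–151.4°] cycloidal, h=5: full span → s += 5 → s = 30.0000
seg 4 [151.4°–254.9°] dwell: s stays 30.0000
seg 5 [254.9°–332.4°] cycloidal, h=12: θ=318° here. β=63.1, B=77.5. 12·(0.8142 − sin(2π·0.8142)/(2π)) = 11.5269 → s = 41.5269

41.5269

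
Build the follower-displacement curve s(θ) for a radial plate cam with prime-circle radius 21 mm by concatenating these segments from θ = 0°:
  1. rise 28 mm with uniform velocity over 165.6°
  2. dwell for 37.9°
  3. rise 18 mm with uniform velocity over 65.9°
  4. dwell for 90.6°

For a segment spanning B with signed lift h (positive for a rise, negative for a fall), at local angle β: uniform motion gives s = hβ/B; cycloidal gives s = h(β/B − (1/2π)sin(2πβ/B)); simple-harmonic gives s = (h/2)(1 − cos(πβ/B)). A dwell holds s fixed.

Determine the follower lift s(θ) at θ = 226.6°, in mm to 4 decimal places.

seg 1 [0°–165.6°] uniform, h=28: full span → s += 28 → s = 28.0000
seg 2 [165.6°–203.5°] dwell: s stays 28.0000
seg 3 [203.5°–269.4°] uniform, h=18: θ=226.6° here. β=23.1, B=65.9. 18·23.1/65.9 = 6.3096 → s = 34.3096

34.3096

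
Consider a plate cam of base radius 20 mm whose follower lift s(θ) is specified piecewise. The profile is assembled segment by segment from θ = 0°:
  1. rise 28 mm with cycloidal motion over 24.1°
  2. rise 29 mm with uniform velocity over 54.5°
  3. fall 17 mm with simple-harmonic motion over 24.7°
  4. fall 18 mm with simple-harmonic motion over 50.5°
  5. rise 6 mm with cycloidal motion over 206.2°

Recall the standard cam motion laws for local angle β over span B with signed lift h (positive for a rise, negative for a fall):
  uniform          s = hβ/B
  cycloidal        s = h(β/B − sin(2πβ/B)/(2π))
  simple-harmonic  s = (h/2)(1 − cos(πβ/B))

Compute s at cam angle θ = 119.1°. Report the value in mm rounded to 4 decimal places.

seg 1 [0°–24.1°] cycloidal, h=28: full span → s += 28 → s = 28.0000
seg 2 [24.1°–78.6°] uniform, h=29: full span → s += 29 → s = 57.0000
seg 3 [78.6°–103.3°] simple-harmonic, h=-17: full span → s += -17 → s = 40.0000
seg 4 [103.3°–153.8°] simple-harmonic, h=-18: θ=119.1° here. β=15.8, B=50.5. -18/2·(1 − cos(π·0.3129)) = -4.0086 → s = 35.9914

35.9914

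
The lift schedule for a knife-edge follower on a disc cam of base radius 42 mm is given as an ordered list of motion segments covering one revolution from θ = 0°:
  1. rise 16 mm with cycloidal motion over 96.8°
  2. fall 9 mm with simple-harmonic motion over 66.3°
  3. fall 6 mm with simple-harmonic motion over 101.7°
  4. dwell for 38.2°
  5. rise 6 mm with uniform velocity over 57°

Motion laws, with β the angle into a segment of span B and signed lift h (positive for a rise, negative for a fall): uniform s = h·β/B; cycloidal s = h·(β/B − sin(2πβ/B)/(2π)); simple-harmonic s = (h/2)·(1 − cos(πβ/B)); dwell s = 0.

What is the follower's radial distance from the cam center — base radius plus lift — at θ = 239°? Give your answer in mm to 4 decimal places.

seg 1 [0°–96.8°] cycloidal, h=16: full span → s += 16 → s = 16.0000
seg 2 [96.8°–163.1°] simple-harmonic, h=-9: full span → s += -9 → s = 7.0000
seg 3 [163.1°–264.8°] simple-harmonic, h=-6: θ=239° here. β=75.9, B=101.7. -6/2·(1 − cos(π·0.7463)) = -5.0966 → s = 1.9034
radial distance = base radius + s = 42 + 1.9034 = 43.9034

43.9034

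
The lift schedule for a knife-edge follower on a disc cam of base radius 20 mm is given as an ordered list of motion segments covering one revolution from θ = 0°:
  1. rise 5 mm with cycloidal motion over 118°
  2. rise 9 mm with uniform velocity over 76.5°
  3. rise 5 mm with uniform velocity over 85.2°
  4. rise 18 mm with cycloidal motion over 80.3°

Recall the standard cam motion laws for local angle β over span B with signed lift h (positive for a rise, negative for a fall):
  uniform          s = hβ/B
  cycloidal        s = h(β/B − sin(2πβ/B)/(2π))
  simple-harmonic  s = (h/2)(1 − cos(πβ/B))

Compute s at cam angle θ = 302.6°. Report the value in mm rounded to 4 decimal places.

seg 1 [0°–118°] cycloidal, h=5: full span → s += 5 → s = 5.0000
seg 2 [118°–194.5°] uniform, h=9: full span → s += 9 → s = 14.0000
seg 3 [194.5°–279.7°] uniform, h=5: full span → s += 5 → s = 19.0000
seg 4 [279.7°–360°] cycloidal, h=18: θ=302.6° here. β=22.9, B=80.3. 18·(0.2852 − sin(2π·0.2852)/(2π)) = 2.3382 → s = 21.3382

21.3382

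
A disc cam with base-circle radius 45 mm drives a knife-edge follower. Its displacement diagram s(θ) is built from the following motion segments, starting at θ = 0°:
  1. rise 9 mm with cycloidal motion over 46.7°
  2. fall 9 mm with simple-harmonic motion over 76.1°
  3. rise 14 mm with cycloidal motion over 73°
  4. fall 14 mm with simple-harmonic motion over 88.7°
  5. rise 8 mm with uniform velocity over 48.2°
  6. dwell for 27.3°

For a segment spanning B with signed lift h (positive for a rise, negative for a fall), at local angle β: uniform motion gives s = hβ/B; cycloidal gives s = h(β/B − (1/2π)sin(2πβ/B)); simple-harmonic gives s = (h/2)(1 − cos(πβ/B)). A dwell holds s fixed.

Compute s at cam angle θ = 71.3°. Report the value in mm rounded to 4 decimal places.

seg 1 [0°–46.7°] cycloidal, h=9: full span → s += 9 → s = 9.0000
seg 2 [46.7°–122.8°] simple-harmonic, h=-9: θ=71.3° here. β=24.6, B=76.1. -9/2·(1 − cos(π·0.3233)) = -2.1278 → s = 6.8722

6.8722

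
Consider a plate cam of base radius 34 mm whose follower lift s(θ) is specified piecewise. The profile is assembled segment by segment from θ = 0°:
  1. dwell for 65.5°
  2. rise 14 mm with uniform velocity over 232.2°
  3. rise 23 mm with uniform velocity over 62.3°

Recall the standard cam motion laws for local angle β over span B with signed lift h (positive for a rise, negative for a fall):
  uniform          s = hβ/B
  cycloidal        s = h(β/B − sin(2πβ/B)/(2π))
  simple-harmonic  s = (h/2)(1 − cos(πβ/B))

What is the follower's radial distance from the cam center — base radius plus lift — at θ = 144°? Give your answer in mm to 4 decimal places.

seg 1 [0°–65.5°] dwell: s stays 0.0000
seg 2 [65.5°–297.7°] uniform, h=14: θ=144° here. β=78.5, B=232.2. 14·78.5/232.2 = 4.7330 → s = 4.7330
radial distance = base radius + s = 34 + 4.7330 = 38.7330

38.7330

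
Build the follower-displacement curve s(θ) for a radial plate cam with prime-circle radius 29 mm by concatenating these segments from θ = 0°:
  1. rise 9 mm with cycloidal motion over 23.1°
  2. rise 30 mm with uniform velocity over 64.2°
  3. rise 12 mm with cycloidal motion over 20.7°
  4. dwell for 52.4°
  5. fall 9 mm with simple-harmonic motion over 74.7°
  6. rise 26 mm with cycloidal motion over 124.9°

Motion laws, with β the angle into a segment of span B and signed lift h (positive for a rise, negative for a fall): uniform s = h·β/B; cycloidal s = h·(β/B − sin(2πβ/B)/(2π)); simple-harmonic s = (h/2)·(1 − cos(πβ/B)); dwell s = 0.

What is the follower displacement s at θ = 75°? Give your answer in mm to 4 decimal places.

seg 1 [0°–23.1°] cycloidal, h=9: full span → s += 9 → s = 9.0000
seg 2 [23.1°–87.3°] uniform, h=30: θ=75° here. β=51.9, B=64.2. 30·51.9/64.2 = 24.2523 → s = 33.2523

33.2523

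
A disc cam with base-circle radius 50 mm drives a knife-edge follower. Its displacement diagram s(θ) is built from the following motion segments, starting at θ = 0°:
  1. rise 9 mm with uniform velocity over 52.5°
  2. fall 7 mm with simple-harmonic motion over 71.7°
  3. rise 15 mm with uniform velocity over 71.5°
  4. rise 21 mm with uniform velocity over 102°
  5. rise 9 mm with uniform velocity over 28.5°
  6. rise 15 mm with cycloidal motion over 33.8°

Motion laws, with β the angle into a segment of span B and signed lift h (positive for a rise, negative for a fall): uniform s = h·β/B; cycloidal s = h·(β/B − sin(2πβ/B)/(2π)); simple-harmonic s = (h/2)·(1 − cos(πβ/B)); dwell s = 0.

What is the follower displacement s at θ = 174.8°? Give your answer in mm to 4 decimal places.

seg 1 [0°–52.5°] uniform, h=9: full span → s += 9 → s = 9.0000
seg 2 [52.5°–124.2°] simple-harmonic, h=-7: full span → s += -7 → s = 2.0000
seg 3 [124.2°–195.7°] uniform, h=15: θ=174.8° here. β=50.6, B=71.5. 15·50.6/71.5 = 10.6154 → s = 12.6154

12.6154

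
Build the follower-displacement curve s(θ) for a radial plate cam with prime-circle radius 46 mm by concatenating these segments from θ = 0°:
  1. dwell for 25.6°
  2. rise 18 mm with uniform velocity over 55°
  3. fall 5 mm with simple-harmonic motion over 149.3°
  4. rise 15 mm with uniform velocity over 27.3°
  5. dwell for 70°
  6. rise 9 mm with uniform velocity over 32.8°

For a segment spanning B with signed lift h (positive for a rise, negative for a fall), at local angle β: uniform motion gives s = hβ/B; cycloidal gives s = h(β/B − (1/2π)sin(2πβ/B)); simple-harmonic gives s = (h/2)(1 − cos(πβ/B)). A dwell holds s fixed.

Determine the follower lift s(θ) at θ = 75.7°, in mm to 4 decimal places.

seg 1 [0°–25.6°] dwell: s stays 0.0000
seg 2 [25.6°–80.6°] uniform, h=18: θ=75.7° here. β=50.1, B=55. 18·50.1/55 = 16.3964 → s = 16.3964

16.3964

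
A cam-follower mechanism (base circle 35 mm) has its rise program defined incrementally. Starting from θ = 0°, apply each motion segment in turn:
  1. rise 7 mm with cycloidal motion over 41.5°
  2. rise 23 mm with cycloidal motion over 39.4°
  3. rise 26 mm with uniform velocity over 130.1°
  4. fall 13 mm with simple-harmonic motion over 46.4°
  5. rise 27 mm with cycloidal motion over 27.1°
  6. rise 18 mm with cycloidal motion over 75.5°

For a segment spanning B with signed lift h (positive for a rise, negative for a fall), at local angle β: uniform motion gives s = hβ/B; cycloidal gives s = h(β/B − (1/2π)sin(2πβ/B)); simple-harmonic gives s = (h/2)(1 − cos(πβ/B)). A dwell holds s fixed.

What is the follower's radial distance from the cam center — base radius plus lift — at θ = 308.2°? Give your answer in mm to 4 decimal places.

seg 1 [0°–41.5°] cycloidal, h=7: full span → s += 7 → s = 7.0000
seg 2 [41.5°–80.9°] cycloidal, h=23: full span → s += 23 → s = 30.0000
seg 3 [80.9°–211°] uniform, h=26: full span → s += 26 → s = 56.0000
seg 4 [211°–257.4°] simple-harmonic, h=-13: full span → s += -13 → s = 43.0000
seg 5 [257.4°–284.5°] cycloidal, h=27: full span → s += 27 → s = 70.0000
seg 6 [284.5°–360°] cycloidal, h=18: θ=308.2° here. β=23.7, B=75.5. 18·(0.3139 − sin(2π·0.3139)/(2π)) = 3.0134 → s = 73.0134
radial distance = base radius + s = 35 + 73.0134 = 108.0134

108.0134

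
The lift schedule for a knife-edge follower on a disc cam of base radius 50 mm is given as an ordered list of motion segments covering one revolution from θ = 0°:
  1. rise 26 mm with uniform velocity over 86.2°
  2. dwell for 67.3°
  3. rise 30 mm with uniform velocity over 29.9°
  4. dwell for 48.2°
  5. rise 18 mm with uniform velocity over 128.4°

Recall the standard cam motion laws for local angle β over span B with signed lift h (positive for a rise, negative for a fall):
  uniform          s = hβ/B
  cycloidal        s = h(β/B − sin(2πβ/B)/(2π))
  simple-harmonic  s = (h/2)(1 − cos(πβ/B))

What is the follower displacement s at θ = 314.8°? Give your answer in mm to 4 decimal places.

seg 1 [0°–86.2°] uniform, h=26: full span → s += 26 → s = 26.0000
seg 2 [86.2°–153.5°] dwell: s stays 26.0000
seg 3 [153.5°–183.4°] uniform, h=30: full span → s += 30 → s = 56.0000
seg 4 [183.4°–231.6°] dwell: s stays 56.0000
seg 5 [231.6°–360°] uniform, h=18: θ=314.8° here. β=83.2, B=128.4. 18·83.2/128.4 = 11.6636 → s = 67.6636

67.6636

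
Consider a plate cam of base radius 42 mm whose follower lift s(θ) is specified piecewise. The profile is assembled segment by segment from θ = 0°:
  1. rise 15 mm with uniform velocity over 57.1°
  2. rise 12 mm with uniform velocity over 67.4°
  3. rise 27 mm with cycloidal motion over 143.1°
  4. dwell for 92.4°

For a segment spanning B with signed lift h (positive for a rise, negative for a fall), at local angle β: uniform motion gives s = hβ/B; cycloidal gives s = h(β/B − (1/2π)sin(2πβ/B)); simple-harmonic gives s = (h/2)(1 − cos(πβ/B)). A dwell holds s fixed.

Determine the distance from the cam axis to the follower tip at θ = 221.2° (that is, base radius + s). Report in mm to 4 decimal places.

seg 1 [0°–57.1°] uniform, h=15: full span → s += 15 → s = 15.0000
seg 2 [57.1°–124.5°] uniform, h=12: full span → s += 12 → s = 27.0000
seg 3 [124.5°–267.6°] cycloidal, h=27: θ=221.2° here. β=96.7, B=143.1. 27·(0.6758 − sin(2π·0.6758)/(2π)) = 22.0833 → s = 49.0833
radial distance = base radius + s = 42 + 49.0833 = 91.0833

91.0833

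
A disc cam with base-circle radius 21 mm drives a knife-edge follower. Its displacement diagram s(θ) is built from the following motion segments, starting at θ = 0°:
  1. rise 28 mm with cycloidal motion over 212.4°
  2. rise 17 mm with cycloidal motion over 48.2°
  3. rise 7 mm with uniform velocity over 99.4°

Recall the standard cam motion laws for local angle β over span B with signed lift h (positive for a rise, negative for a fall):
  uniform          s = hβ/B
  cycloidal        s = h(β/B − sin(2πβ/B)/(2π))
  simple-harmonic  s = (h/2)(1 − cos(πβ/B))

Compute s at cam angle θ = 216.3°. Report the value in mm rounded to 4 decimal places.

seg 1 [0°–212.4°] cycloidal, h=28: full span → s += 28 → s = 28.0000
seg 2 [212.4°–260.6°] cycloidal, h=17: θ=216.3° here. β=3.9, B=48.2. 17·(0.0809 − sin(2π·0.0809)/(2π)) = 0.0585 → s = 28.0585

28.0585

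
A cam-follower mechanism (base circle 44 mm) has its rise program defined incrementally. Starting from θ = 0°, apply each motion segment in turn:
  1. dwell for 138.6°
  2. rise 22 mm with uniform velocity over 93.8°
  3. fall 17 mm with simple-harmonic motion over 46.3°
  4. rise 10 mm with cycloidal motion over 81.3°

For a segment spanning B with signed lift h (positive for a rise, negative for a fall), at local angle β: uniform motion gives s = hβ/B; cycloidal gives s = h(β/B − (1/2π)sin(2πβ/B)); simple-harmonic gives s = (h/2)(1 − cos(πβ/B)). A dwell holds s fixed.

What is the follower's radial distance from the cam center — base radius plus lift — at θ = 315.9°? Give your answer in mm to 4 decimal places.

seg 1 [0°–138.6°] dwell: s stays 0.0000
seg 2 [138.6°–232.4°] uniform, h=22: full span → s += 22 → s = 22.0000
seg 3 [232.4°–278.7°] simple-harmonic, h=-17: full span → s += -17 → s = 5.0000
seg 4 [278.7°–360°] cycloidal, h=10: θ=315.9° here. β=37.2, B=81.3. 10·(0.4576 − sin(2π·0.4576)/(2π)) = 4.1563 → s = 9.1563
radial distance = base radius + s = 44 + 9.1563 = 53.1563

53.1563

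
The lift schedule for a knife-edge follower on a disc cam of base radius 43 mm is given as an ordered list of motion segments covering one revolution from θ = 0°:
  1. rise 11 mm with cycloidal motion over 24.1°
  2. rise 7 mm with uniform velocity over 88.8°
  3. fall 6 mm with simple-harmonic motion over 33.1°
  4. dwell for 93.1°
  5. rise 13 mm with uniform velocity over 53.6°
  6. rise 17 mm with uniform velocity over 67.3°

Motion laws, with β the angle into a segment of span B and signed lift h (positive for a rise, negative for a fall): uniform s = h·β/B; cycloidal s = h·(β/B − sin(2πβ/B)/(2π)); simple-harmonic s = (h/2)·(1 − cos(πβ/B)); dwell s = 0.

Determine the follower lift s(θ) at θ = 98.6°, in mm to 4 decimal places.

seg 1 [0°–24.1°] cycloidal, h=11: full span → s += 11 → s = 11.0000
seg 2 [24.1°–112.9°] uniform, h=7: θ=98.6° here. β=74.5, B=88.8. 7·74.5/88.8 = 5.8727 → s = 16.8727

16.8727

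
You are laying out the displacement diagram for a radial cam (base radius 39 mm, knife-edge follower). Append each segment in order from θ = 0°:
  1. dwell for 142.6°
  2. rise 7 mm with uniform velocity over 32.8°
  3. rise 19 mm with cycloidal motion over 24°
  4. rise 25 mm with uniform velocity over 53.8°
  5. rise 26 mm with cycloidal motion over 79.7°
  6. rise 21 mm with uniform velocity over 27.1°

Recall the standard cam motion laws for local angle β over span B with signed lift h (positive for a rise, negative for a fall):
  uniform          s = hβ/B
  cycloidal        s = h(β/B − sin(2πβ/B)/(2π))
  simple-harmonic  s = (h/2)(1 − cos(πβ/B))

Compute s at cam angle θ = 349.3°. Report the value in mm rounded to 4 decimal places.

seg 1 [0°–142.6°] dwell: s stays 0.0000
seg 2 [142.6°–175.4°] uniform, h=7: full span → s += 7 → s = 7.0000
seg 3 [175.4°–199.4°] cycloidal, h=19: full span → s += 19 → s = 26.0000
seg 4 [199.4°–253.2°] uniform, h=25: full span → s += 25 → s = 51.0000
seg 5 [253.2°–332.9°] cycloidal, h=26: full span → s += 26 → s = 77.0000
seg 6 [332.9°–360°] uniform, h=21: θ=349.3° here. β=16.4, B=27.1. 21·16.4/27.1 = 12.7085 → s = 89.7085

89.7085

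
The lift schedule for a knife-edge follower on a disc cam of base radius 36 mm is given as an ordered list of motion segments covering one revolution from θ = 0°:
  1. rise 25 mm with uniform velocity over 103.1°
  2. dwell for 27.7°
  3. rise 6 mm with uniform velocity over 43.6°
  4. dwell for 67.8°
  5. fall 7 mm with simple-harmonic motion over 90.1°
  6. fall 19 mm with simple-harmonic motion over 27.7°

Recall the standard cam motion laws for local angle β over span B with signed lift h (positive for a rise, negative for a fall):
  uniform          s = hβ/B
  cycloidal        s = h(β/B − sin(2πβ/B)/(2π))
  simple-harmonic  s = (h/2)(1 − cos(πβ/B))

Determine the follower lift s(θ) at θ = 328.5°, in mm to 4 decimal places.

seg 1 [0°–103.1°] uniform, h=25: full span → s += 25 → s = 25.0000
seg 2 [103.1°–130.8°] dwell: s stays 25.0000
seg 3 [130.8°–174.4°] uniform, h=6: full span → s += 6 → s = 31.0000
seg 4 [174.4°–242.2°] dwell: s stays 31.0000
seg 5 [242.2°–332.3°] simple-harmonic, h=-7: θ=328.5° here. β=86.3, B=90.1. -7/2·(1 − cos(π·0.9578)) = -6.9693 → s = 24.0307

24.0307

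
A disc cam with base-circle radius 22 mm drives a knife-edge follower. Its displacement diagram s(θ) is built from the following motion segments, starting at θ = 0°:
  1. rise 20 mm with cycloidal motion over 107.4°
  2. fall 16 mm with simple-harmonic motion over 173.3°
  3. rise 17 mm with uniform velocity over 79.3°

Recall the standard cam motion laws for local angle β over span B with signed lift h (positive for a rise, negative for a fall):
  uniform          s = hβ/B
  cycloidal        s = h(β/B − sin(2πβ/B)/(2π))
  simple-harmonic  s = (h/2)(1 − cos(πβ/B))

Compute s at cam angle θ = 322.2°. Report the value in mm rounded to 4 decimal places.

seg 1 [0°–107.4°] cycloidal, h=20: full span → s += 20 → s = 20.0000
seg 2 [107.4°–280.7°] simple-harmonic, h=-16: full span → s += -16 → s = 4.0000
seg 3 [280.7°–360°] uniform, h=17: θ=322.2° here. β=41.5, B=79.3. 17·41.5/79.3 = 8.8966 → s = 12.8966

12.8966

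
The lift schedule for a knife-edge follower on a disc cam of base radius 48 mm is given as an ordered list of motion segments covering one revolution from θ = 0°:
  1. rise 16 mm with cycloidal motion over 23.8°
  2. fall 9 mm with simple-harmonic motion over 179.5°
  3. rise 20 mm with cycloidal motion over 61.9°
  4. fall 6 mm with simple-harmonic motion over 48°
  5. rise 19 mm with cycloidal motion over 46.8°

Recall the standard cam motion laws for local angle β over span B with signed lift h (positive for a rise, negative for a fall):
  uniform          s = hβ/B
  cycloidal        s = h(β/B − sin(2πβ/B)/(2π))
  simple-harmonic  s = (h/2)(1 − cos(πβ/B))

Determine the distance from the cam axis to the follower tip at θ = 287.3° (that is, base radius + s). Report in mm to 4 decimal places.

seg 1 [0°–23.8°] cycloidal, h=16: full span → s += 16 → s = 16.0000
seg 2 [23.8°–203.3°] simple-harmonic, h=-9: full span → s += -9 → s = 7.0000
seg 3 [203.3°–265.2°] cycloidal, h=20: full span → s += 20 → s = 27.0000
seg 4 [265.2°–313.2°] simple-harmonic, h=-6: θ=287.3° here. β=22.1, B=48. -6/2·(1 − cos(π·0.4604)) = -2.6279 → s = 24.3721
radial distance = base radius + s = 48 + 24.3721 = 72.3721

72.3721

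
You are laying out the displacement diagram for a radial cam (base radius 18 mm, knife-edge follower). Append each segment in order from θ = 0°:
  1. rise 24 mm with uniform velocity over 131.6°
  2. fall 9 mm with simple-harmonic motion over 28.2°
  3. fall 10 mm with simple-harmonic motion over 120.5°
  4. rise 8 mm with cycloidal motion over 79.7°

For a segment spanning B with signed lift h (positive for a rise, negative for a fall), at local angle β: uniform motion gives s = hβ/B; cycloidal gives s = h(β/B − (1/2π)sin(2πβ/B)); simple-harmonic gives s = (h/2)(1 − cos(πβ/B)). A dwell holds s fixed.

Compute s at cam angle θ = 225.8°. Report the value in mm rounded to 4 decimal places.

seg 1 [0°–131.6°] uniform, h=24: full span → s += 24 → s = 24.0000
seg 2 [131.6°–159.8°] simple-harmonic, h=-9: full span → s += -9 → s = 15.0000
seg 3 [159.8°–280.3°] simple-harmonic, h=-10: θ=225.8° here. β=66, B=120.5. -10/2·(1 − cos(π·0.5477)) = -5.7467 → s = 9.2533

9.2533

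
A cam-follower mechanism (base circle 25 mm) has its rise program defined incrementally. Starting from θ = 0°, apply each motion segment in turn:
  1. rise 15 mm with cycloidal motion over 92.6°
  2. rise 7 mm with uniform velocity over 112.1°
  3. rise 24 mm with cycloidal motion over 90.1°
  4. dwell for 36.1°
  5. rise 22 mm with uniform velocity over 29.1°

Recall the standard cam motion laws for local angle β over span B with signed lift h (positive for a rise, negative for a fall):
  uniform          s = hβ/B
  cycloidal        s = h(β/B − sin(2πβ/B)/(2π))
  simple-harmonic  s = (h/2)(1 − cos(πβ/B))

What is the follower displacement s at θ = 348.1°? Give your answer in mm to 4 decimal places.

seg 1 [0°–92.6°] cycloidal, h=15: full span → s += 15 → s = 15.0000
seg 2 [92.6°–204.7°] uniform, h=7: full span → s += 7 → s = 22.0000
seg 3 [204.7°–294.8°] cycloidal, h=24: full span → s += 24 → s = 46.0000
seg 4 [294.8°–330.9°] dwell: s stays 46.0000
seg 5 [330.9°–360°] uniform, h=22: θ=348.1° here. β=17.2, B=29.1. 22·17.2/29.1 = 13.0034 → s = 59.0034

59.0034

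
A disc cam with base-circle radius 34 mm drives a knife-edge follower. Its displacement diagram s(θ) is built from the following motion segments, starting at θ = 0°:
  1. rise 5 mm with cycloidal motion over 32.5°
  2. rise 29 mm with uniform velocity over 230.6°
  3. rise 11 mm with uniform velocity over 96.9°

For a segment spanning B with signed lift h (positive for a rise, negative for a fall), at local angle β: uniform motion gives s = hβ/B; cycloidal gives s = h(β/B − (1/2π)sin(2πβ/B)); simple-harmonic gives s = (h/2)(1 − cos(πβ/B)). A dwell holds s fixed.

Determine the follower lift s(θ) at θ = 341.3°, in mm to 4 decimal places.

seg 1 [0°–32.5°] cycloidal, h=5: full span → s += 5 → s = 5.0000
seg 2 [32.5°–263.1°] uniform, h=29: full span → s += 29 → s = 34.0000
seg 3 [263.1°–360°] uniform, h=11: θ=341.3° here. β=78.2, B=96.9. 11·78.2/96.9 = 8.8772 → s = 42.8772

42.8772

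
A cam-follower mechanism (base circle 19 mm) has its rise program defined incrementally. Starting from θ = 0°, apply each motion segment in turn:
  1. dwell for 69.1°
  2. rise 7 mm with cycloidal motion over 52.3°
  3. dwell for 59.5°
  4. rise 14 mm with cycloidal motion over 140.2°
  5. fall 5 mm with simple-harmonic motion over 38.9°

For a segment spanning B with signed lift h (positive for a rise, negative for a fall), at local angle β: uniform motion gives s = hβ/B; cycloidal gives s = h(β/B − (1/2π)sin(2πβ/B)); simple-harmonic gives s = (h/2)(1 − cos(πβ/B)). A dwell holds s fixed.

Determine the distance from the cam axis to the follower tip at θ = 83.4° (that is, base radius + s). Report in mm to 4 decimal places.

seg 1 [0°–69.1°] dwell: s stays 0.0000
seg 2 [69.1°–121.4°] cycloidal, h=7: θ=83.4° here. β=14.3, B=52.3. 7·(0.2734 − sin(2π·0.2734)/(2π)) = 0.8119 → s = 0.8119
radial distance = base radius + s = 19 + 0.8119 = 19.8119

19.8119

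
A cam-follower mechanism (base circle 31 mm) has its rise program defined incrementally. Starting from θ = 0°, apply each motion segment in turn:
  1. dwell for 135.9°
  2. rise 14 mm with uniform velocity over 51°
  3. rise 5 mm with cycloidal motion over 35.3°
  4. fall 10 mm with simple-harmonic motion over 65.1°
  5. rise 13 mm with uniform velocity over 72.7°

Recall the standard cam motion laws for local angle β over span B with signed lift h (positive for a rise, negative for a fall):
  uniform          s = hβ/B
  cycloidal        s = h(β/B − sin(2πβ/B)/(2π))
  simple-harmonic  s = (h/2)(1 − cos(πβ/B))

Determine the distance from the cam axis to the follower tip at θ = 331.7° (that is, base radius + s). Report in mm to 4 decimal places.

seg 1 [0°–135.9°] dwell: s stays 0.0000
seg 2 [135.9°–186.9°] uniform, h=14: full span → s += 14 → s = 14.0000
seg 3 [186.9°–222.2°] cycloidal, h=5: full span → s += 5 → s = 19.0000
seg 4 [222.2°–287.3°] simple-harmonic, h=-10: full span → s += -10 → s = 9.0000
seg 5 [287.3°–360°] uniform, h=13: θ=331.7° here. β=44.4, B=72.7. 13·44.4/72.7 = 7.9395 → s = 16.9395
radial distance = base radius + s = 31 + 16.9395 = 47.9395

47.9395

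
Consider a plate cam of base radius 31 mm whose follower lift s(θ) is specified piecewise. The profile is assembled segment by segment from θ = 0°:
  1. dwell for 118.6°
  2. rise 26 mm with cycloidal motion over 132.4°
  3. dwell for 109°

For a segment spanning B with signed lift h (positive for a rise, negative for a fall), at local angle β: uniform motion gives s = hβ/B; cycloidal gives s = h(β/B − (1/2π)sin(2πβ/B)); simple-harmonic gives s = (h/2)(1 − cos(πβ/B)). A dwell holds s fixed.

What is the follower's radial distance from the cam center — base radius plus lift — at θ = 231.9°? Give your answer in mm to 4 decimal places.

seg 1 [0°–118.6°] dwell: s stays 0.0000
seg 2 [118.6°–251°] cycloidal, h=26: θ=231.9° here. β=113.3, B=132.4. 26·(0.8557 − sin(2π·0.8557)/(2π)) = 25.5071 → s = 25.5071
radial distance = base radius + s = 31 + 25.5071 = 56.5071

56.5071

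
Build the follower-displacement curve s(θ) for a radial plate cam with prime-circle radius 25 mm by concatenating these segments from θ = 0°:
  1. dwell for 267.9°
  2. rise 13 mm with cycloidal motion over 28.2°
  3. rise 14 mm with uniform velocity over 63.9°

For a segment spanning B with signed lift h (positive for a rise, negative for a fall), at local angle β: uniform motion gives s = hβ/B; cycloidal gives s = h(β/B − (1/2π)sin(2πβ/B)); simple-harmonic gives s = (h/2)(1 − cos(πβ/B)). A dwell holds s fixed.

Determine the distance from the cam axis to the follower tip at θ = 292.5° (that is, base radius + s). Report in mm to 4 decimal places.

seg 1 [0°–267.9°] dwell: s stays 0.0000
seg 2 [267.9°–296.1°] cycloidal, h=13: θ=292.5° here. β=24.6, B=28.2. 13·(0.8723 − sin(2π·0.8723)/(2π)) = 12.8277 → s = 12.8277
radial distance = base radius + s = 25 + 12.8277 = 37.8277

37.8277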